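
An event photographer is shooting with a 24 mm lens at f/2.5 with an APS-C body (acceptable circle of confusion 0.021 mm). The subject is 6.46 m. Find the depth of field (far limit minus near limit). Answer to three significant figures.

11.6 m

Hyperfocal distance H = f²/(N·c) + f = 24²/(2.5 × 0.021) + 24 = 576/0.0525 + 24 ≈ 10995.4 mm ≈ 11.00 m.
Near limit Dn = s·(H − f)/(H + s − 2f) = 6460 × (10995.4 − 24) / (10995.4 + 6460 − 2 × 24) = 6460 × 10971.4 / 17407.4 ≈ 4072 mm.
Far limit Df = s·(H − f)/(H − s) = 6460 × (10995.4 − 24) / (10995.4 − 6460) = 6460 × 10971.4 / 4535.4 ≈ 15627 mm.
Depth of field = Df − Dn = 15627 − 4072 ≈ 11555 mm ≈ 11.6 m.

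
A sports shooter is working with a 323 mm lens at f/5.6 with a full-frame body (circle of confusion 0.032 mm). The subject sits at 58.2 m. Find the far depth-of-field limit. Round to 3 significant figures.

64.6 m

Hyperfocal distance H = f²/(N·c) + f = 323²/(5.6 × 0.032) + 323 = 104329/0.1792 + 323 ≈ 582516.1 mm ≈ 582.5 m.
Far limit Df = s·(H − f)/(H − s) = 58200 × (582516.1 − 323) / (582516.1 − 58200) = 58200 × 582193.1 / 524316.1 ≈ 64624 mm ≈ 64.6 m.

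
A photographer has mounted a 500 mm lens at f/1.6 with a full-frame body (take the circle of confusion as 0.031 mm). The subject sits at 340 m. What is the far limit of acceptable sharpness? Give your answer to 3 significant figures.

Hyperfocal distance H = f²/(N·c) + f = 500²/(1.6 × 0.031) + 500 = 250000/0.0496 + 500 ≈ 5040822.6 mm ≈ 5041 m.
Far limit Df = s·(H − f)/(H − s) = 340000 × (5040822.6 − 500) / (5040822.6 − 340000) = 340000 × 5040322.6 / 4700822.6 ≈ 364555 mm ≈ 365 m.

365 m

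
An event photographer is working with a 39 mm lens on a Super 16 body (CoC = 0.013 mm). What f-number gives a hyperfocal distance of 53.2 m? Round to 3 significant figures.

f/2.20

Rearrange H = f²/(N·c) + f for N: N = f² / ((H − f)·c).
N = 39² / ((53200 − 39) × 0.013) = 1521 / 691.1 ≈ 2.20.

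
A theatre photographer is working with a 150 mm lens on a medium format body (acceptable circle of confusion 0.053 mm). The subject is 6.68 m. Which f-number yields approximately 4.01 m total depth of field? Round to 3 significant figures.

f/18

Write h = H − f = f²/(N·c). The thin-lens limits are Dn = s·h/(h + (s−f)) and Df = s·h/(h − (s−f)), so DoF = Df − Dn = 2·s·(s−f)·h / (h² − (s−f)²).
That is a quadratic in h: DoF·h² − 2·s·(s−f)·h − DoF·(s−f)² = 0 ⇒ h = (s−f)·(s + √(s² + DoF²)) / DoF = 6530 × (6680 + √(6680² + 4010²)) / 4010 = 6530 × (6680 + 7791.18) / 4010 ≈ 23565 mm.
Then N = f²/(c·h) = 150² / (0.053 × 23565) = 22500 / 1249.0 ≈ 18.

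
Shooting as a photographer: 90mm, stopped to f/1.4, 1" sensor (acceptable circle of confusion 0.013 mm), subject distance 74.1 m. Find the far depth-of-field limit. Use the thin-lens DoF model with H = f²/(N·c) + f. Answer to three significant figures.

Hyperfocal distance H = f²/(N·c) + f = 90²/(1.4 × 0.013) + 90 = 8100/0.0182 + 90 ≈ 445144.9 mm ≈ 445.1 m.
Far limit Df = s·(H − f)/(H − s) = 74100 × (445144.9 − 90) / (445144.9 − 74100) = 74100 × 445054.9 / 371044.9 ≈ 88880 mm ≈ 88.9 m.

88.9 m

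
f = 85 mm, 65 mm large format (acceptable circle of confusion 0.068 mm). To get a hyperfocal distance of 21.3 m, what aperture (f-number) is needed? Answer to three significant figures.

Rearrange H = f²/(N·c) + f for N: N = f² / ((H − f)·c).
N = 85² / ((21300 − 85) × 0.068) = 7225 / 1443 ≈ 5.01.

f/5.01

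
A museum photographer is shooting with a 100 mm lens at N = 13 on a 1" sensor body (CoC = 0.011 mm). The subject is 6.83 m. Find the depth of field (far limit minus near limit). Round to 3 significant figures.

1.33 m

Hyperfocal distance H = f²/(N·c) + f = 100²/(13 × 0.011) + 100 = 10000/0.143 + 100 ≈ 70030.1 mm ≈ 70.03 m.
Near limit Dn = s·(H − f)/(H + s − 2f) = 6830 × (70030.1 − 100) / (70030.1 + 6830 − 2 × 100) = 6830 × 69930.1 / 76660.1 ≈ 6230.4 mm.
Far limit Df = s·(H − f)/(H − s) = 6830 × (70030.1 − 100) / (70030.1 − 6830) = 6830 × 69930.1 / 63200.1 ≈ 7557.3 mm.
Depth of field = Df − Dn = 7557.3 − 6230.4 ≈ 1326.9 mm ≈ 1.33 m.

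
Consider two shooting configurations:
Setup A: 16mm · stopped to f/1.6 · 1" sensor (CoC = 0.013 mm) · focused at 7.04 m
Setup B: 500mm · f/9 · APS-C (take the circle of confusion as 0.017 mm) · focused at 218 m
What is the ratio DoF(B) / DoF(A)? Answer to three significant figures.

Setup A: H = 16²/(1.6×0.013) + 16 ≈ 12323.7 mm; DoF = Df − Dn = 16399 − 4482 ≈ 11917 mm.
Setup B: H = 500²/(9×0.017) + 500 ≈ 1634486.9 mm; DoF = Df − Dn = 251474 − 192391 ≈ 59083 mm.
Ratio = 59083 / 11917 ≈ 4.96.

4.96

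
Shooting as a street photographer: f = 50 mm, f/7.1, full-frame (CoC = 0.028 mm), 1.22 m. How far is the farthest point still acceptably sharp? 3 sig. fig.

Hyperfocal distance H = f²/(N·c) + f = 50²/(7.1 × 0.028) + 50 = 2500/0.1988 + 50 ≈ 12625.5 mm ≈ 12.63 m.
Far limit Df = s·(H − f)/(H − s) = 1220 × (12625.5 − 50) / (12625.5 − 1220) = 1220 × 12575.5 / 11405.5 ≈ 1345.2 mm ≈ 1.35 m.

1.35 m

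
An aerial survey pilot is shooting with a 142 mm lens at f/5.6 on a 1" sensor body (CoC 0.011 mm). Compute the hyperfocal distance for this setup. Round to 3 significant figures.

Hyperfocal distance H = f²/(N·c) + f = 142²/(5.6 × 0.011) + 142 = 20164/0.0616 + 142 ≈ 327479.7 mm ≈ 327 m.

327 m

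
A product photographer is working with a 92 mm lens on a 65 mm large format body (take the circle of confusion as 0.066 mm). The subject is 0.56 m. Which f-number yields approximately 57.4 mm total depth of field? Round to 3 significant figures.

f/14

Write h = H − f = f²/(N·c). The thin-lens limits are Dn = s·h/(h + (s−f)) and Df = s·h/(h − (s−f)), so DoF = Df − Dn = 2·s·(s−f)·h / (h² − (s−f)²).
That is a quadratic in h: DoF·h² − 2·s·(s−f)·h − DoF·(s−f)² = 0 ⇒ h = (s−f)·(s + √(s² + DoF²)) / DoF = 468 × (560 + √(560² + 57.4²)) / 57.4 = 468 × (560 + 562.934) / 57.4 ≈ 9155.6 mm.
Then N = f²/(c·h) = 92² / (0.066 × 9155.6) = 8464 / 604.27 ≈ 14.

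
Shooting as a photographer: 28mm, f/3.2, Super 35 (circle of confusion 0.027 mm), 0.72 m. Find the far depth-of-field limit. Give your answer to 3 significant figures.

0.779 m

Hyperfocal distance H = f²/(N·c) + f = 28²/(3.2 × 0.027) + 28 = 784/0.0864 + 28 ≈ 9102.1 mm ≈ 9.102 m.
Far limit Df = s·(H − f)/(H − s) = 720 × (9102.1 − 28) / (9102.1 − 720) = 720 × 9074.1 / 8382.1 ≈ 779.44 mm ≈ 0.779 m.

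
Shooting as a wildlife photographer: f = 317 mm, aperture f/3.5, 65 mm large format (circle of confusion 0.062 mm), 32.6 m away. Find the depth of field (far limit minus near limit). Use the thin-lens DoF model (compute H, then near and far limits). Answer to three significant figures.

Hyperfocal distance H = f²/(N·c) + f = 317²/(3.5 × 0.062) + 317 = 100489/0.217 + 317 ≈ 463399.9 mm ≈ 463.4 m.
Near limit Dn = s·(H − f)/(H + s − 2f) = 32600 × (463399.9 − 317) / (463399.9 + 32600 − 2 × 317) = 32600 × 463082.9 / 495365.9 ≈ 30475.5 mm.
Far limit Df = s·(H − f)/(H − s) = 32600 × (463399.9 − 317) / (463399.9 − 32600) = 32600 × 463082.9 / 430799.9 ≈ 35043.0 mm.
Depth of field = Df − Dn = 35043.0 − 30475.5 ≈ 4567.5 mm ≈ 4.57 m.

4.57 m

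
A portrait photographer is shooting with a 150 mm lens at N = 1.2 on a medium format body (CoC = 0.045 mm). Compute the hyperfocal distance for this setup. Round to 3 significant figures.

417 m

Hyperfocal distance H = f²/(N·c) + f = 150²/(1.2 × 0.045) + 150 = 22500/0.054 + 150 ≈ 416816.7 mm ≈ 417 m.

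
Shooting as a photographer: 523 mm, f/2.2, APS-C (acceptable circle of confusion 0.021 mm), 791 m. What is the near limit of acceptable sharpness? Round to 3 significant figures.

698 m

Hyperfocal distance H = f²/(N·c) + f = 523²/(2.2 × 0.021) + 523 = 273529/0.0462 + 523 ≈ 5921064.1 mm ≈ 5921 m.
Near limit Dn = s·(H − f)/(H + s − 2f) = 791000 × (5921064.1 − 523) / (5921064.1 + 791000 − 2 × 523) = 791000 × 5920541.1 / 6711018.1 ≈ 697830 mm ≈ 698 m.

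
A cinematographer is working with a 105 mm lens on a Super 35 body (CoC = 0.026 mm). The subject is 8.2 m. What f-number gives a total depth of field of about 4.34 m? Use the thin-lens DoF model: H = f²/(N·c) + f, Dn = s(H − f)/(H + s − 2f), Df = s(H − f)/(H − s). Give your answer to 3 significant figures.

Write h = H − f = f²/(N·c). The thin-lens limits are Dn = s·h/(h + (s−f)) and Df = s·h/(h − (s−f)), so DoF = Df − Dn = 2·s·(s−f)·h / (h² − (s−f)²).
That is a quadratic in h: DoF·h² − 2·s·(s−f)·h − DoF·(s−f)² = 0 ⇒ h = (s−f)·(s + √(s² + DoF²)) / DoF = 8095 × (8200 + √(8200² + 4340²)) / 4340 = 8095 × (8200 + 9277.69) / 4340 ≈ 32600 mm.
Then N = f²/(c·h) = 105² / (0.026 × 32600) = 11025 / 847.59 ≈ 13.

f/13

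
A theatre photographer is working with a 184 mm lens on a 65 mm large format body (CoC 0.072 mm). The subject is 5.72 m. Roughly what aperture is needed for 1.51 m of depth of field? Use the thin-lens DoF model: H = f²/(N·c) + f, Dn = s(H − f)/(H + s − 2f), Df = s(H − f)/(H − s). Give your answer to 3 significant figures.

f/11

Write h = H − f = f²/(N·c). The thin-lens limits are Dn = s·h/(h + (s−f)) and Df = s·h/(h − (s−f)), so DoF = Df − Dn = 2·s·(s−f)·h / (h² − (s−f)²).
That is a quadratic in h: DoF·h² − 2·s·(s−f)·h − DoF·(s−f)² = 0 ⇒ h = (s−f)·(s + √(s² + DoF²)) / DoF = 5536 × (5720 + √(5720² + 1510²)) / 1510 = 5536 × (5720 + 5915.95) / 1510 ≈ 42660 mm.
Then N = f²/(c·h) = 184² / (0.072 × 42660) = 33856 / 3071.5 ≈ 11.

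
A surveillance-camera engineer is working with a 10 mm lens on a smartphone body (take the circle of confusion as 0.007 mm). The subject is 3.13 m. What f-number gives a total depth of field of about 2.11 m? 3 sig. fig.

f/1.40

Write h = H − f = f²/(N·c). The thin-lens limits are Dn = s·h/(h + (s−f)) and Df = s·h/(h − (s−f)), so DoF = Df − Dn = 2·s·(s−f)·h / (h² − (s−f)²).
That is a quadratic in h: DoF·h² − 2·s·(s−f)·h − DoF·(s−f)² = 0 ⇒ h = (s−f)·(s + √(s² + DoF²)) / DoF = 3120 × (3130 + √(3130² + 2110²)) / 2110 = 3120 × (3130 + 3774.78) / 2110 ≈ 10210 mm.
Then N = f²/(c·h) = 10² / (0.007 × 10210) = 100 / 71.469 ≈ 1.40.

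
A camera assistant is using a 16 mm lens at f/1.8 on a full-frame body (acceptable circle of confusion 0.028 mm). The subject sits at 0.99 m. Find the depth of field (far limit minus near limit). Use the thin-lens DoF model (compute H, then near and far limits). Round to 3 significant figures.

Hyperfocal distance H = f²/(N·c) + f = 16²/(1.8 × 0.028) + 16 = 256/0.0504 + 16 ≈ 5095.4 mm ≈ 5.095 m.
Near limit Dn = s·(H − f)/(H + s − 2f) = 990 × (5095.4 − 16) / (5095.4 + 990 − 2 × 16) = 990 × 5079.4 / 6053.4 ≈ 830.71 mm.
Far limit Df = s·(H − f)/(H − s) = 990 × (5095.4 − 16) / (5095.4 − 990) = 990 × 5079.4 / 4105.4 ≈ 1224.88 mm.
Depth of field = Df − Dn = 1224.88 − 830.71 ≈ 394.17 mm.

394 mm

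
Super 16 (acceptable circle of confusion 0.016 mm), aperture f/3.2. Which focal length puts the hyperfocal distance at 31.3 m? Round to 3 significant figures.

40.0 mm

From H = f²/(N·c) + f, with f ≪ H: f ≈ √(H·N·c) = √(31300 × 3.2 × 0.016) = √1602.6 ≈ 40.03 mm.
The +f correction barely moves this — solving exactly, f² + N·c·f − N·c·H = 0 ⇒ f = (−N·c + √((N·c)² + 4·N·c·H))/2 = (−0.0512 + √6410.2)/2 ≈ 40.006 mm, so f ≈ 40.0 mm.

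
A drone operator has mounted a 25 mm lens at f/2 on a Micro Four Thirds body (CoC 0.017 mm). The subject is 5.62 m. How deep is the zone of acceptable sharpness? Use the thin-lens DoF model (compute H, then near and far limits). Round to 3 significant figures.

Hyperfocal distance H = f²/(N·c) + f = 25²/(2 × 0.017) + 25 = 625/0.034 + 25 ≈ 18407.4 mm ≈ 18.41 m.
Near limit Dn = s·(H − f)/(H + s − 2f) = 5620 × (18407.4 − 25) / (18407.4 + 5620 − 2 × 25) = 5620 × 18382.4 / 23977.4 ≈ 4308.6 mm.
Far limit Df = s·(H − f)/(H − s) = 5620 × (18407.4 − 25) / (18407.4 − 5620) = 5620 × 18382.4 / 12787.4 ≈ 8079.0 mm.
Depth of field = Df − Dn = 8079.0 − 4308.6 ≈ 3770.4 mm ≈ 3.77 m.

3.77 m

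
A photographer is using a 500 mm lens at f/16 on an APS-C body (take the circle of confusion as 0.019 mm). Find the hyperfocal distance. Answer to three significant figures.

Hyperfocal distance H = f²/(N·c) + f = 500²/(16 × 0.019) + 500 = 250000/0.304 + 500 ≈ 822868.4 mm ≈ 823 m.

823 m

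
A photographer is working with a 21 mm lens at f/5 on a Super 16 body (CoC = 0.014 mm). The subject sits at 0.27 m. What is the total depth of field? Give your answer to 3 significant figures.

Hyperfocal distance H = f²/(N·c) + f = 21²/(5 × 0.014) + 21 = 441/0.07 + 21 ≈ 6321.0 mm ≈ 6.321 m.
Near limit Dn = s·(H − f)/(H + s − 2f) = 270 × (6321.0 − 21) / (6321.0 + 270 − 2 × 21) = 270 × 6300.0 / 6549.0 ≈ 259.734 mm.
Far limit Df = s·(H − f)/(H − s) = 270 × (6321.0 − 21) / (6321.0 − 270) = 270 × 6300.0 / 6051.0 ≈ 281.111 mm.
Depth of field = Df − Dn = 281.111 − 259.734 ≈ 21.377 mm.

21.4 mm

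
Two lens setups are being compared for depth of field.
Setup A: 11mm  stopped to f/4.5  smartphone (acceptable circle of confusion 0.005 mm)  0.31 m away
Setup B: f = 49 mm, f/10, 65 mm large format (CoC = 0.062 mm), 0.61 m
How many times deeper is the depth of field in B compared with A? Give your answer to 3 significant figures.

Setup A: H = 11²/(4.5×0.005) + 11 ≈ 5388.8 mm; DoF = Df − Dn = 328.250 − 293.672 ≈ 34.578 mm.
Setup B: H = 49²/(10×0.062) + 49 ≈ 3921.6 mm; DoF = Df − Dn = 713.34 − 532.81 ≈ 180.53 mm.
Ratio = 180.53 / 34.578 ≈ 5.22.

5.22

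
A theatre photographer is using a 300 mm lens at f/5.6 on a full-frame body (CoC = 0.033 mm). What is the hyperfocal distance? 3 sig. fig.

487 m

Hyperfocal distance H = f²/(N·c) + f = 300²/(5.6 × 0.033) + 300 = 90000/0.1848 + 300 ≈ 487313.0 mm ≈ 487 m.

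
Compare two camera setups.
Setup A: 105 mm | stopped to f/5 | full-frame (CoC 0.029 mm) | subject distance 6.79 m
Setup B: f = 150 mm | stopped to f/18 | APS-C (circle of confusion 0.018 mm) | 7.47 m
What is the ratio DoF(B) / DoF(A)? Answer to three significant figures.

1.32

Setup A: H = 105²/(5×0.029) + 105 ≈ 76139.5 mm; DoF = Df − Dn = 7444.5 − 6241.3 ≈ 1203.2 mm.
Setup B: H = 150²/(18×0.018) + 150 ≈ 69594.4 mm; DoF = Df − Dn = 8350.2 − 6757.7 ≈ 1592.5 mm.
Ratio = 1592.5 / 1203.2 ≈ 1.32.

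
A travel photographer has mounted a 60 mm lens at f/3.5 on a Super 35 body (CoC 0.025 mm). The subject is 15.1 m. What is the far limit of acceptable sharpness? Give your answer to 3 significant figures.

Hyperfocal distance H = f²/(N·c) + f = 60²/(3.5 × 0.025) + 60 = 3600/0.0875 + 60 ≈ 41202.9 mm ≈ 41.20 m.
Far limit Df = s·(H − f)/(H − s) = 15100 × (41202.9 − 60) / (41202.9 − 15100) = 15100 × 41142.9 / 26102.9 ≈ 23800 mm ≈ 23.8 m.

23.8 m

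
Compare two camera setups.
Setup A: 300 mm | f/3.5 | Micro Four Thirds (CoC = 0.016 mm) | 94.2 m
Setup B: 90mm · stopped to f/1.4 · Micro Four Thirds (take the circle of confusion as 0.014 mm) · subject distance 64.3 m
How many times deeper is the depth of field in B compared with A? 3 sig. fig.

Setup A: H = 300²/(3.5×0.016) + 300 ≈ 1607442.9 mm; DoF = Df − Dn = 100045 − 89000 ≈ 11045 mm.
Setup B: H = 90²/(1.4×0.014) + 90 ≈ 413355.3 mm; DoF = Df − Dn = 76128 − 55653 ≈ 20475 mm.
Ratio = 20475 / 11045 ≈ 1.85.

1.85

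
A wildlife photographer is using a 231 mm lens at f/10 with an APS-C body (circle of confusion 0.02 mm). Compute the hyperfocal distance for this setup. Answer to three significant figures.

Hyperfocal distance H = f²/(N·c) + f = 231²/(10 × 0.02) + 231 = 53361/0.2 + 231 ≈ 267036.0 mm ≈ 267 m.

267 m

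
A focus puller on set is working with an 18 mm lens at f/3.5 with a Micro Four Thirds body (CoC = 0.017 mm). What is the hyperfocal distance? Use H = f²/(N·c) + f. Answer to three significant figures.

Hyperfocal distance H = f²/(N·c) + f = 18²/(3.5 × 0.017) + 18 = 324/0.0595 + 18 ≈ 5463.4 mm ≈ 5.46 m.

5.46 m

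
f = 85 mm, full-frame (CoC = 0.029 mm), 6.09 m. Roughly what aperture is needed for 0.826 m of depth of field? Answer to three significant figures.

Write h = H − f = f²/(N·c). The thin-lens limits are Dn = s·h/(h + (s−f)) and Df = s·h/(h − (s−f)), so DoF = Df − Dn = 2·s·(s−f)·h / (h² − (s−f)²).
That is a quadratic in h: DoF·h² − 2·s·(s−f)·h − DoF·(s−f)² = 0 ⇒ h = (s−f)·(s + √(s² + DoF²)) / DoF = 6005 × (6090 + √(6090² + 826²)) / 826 = 6005 × (6090 + 6145.76) / 826 ≈ 88954 mm.
Then N = f²/(c·h) = 85² / (0.029 × 88954) = 7225 / 2579.7 ≈ 2.80.

f/2.80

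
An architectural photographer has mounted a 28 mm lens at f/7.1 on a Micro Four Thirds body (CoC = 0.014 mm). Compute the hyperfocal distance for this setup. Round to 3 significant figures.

Hyperfocal distance H = f²/(N·c) + f = 28²/(7.1 × 0.014) + 28 = 784/0.0994 + 28 ≈ 7915.3 mm ≈ 7.92 m.

7.92 m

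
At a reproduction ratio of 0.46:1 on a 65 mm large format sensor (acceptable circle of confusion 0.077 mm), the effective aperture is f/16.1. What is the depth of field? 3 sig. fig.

11.7 mm

At magnification m, DoF ≈ 2·N_eff·c/m² = 2 × 16.1 × 0.077 / 0.46² = 2.479 / 0.2116 ≈ 11.7 mm.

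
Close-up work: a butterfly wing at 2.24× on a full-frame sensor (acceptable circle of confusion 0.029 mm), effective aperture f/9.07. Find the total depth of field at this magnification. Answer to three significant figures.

0.105 mm

At magnification m, DoF ≈ 2·N_eff·c/m² = 2 × 9.07 × 0.029 / 2.24² = 0.5261 / 5.018 ≈ 0.105 mm.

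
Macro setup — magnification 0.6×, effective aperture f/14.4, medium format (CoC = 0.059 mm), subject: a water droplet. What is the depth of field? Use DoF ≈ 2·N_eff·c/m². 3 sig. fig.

At magnification m, DoF ≈ 2·N_eff·c/m² = 2 × 14.4 × 0.059 / 0.6² = 1.699 / 0.36 ≈ 4.72 mm.

4.72 mm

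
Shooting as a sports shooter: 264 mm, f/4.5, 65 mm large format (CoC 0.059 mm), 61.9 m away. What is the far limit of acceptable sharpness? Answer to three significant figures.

Hyperfocal distance H = f²/(N·c) + f = 264²/(4.5 × 0.059) + 264 = 69696/0.2655 + 264 ≈ 262772.5 mm ≈ 262.8 m.
Far limit Df = s·(H − f)/(H − s) = 61900 × (262772.5 − 264) / (262772.5 − 61900) = 61900 × 262508.5 / 200872.5 ≈ 80893 mm ≈ 80.9 m.

80.9 m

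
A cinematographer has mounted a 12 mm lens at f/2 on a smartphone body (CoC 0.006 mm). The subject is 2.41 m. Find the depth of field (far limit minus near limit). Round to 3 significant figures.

Hyperfocal distance H = f²/(N·c) + f = 12²/(2 × 0.006) + 12 = 144/0.012 + 12 ≈ 12012.0 mm ≈ 12.01 m.
Near limit Dn = s·(H − f)/(H + s − 2f) = 2410 × (12012.0 − 12) / (12012.0 + 2410 − 2 × 12) = 2410 × 12000.0 / 14398.0 ≈ 2008.6 mm.
Far limit Df = s·(H − f)/(H − s) = 2410 × (12012.0 − 12) / (12012.0 − 2410) = 2410 × 12000.0 / 9602.0 ≈ 3011.9 mm.
Depth of field = Df − Dn = 3011.9 − 2008.6 ≈ 1003.3 mm ≈ 1.00 m.

1.00 m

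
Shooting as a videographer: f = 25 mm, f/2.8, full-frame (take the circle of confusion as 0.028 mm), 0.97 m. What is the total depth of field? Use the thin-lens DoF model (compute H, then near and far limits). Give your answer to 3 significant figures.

Hyperfocal distance H = f²/(N·c) + f = 25²/(2.8 × 0.028) + 25 = 625/0.0784 + 25 ≈ 7996.9 mm ≈ 7.997 m.
Near limit Dn = s·(H − f)/(H + s − 2f) = 970 × (7996.9 − 25) / (7996.9 + 970 − 2 × 25) = 970 × 7971.9 / 8916.9 ≈ 867.20 mm.
Far limit Df = s·(H − f)/(H − s) = 970 × (7996.9 − 25) / (7996.9 − 970) = 970 × 7971.9 / 7026.9 ≈ 1100.45 mm.
Depth of field = Df − Dn = 1100.45 − 867.20 ≈ 233.25 mm.

233 mm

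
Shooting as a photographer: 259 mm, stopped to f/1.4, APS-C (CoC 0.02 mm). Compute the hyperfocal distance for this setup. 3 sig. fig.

Hyperfocal distance H = f²/(N·c) + f = 259²/(1.4 × 0.02) + 259 = 67081/0.028 + 259 ≈ 2396009.0 mm ≈ 2400 m.

2400 m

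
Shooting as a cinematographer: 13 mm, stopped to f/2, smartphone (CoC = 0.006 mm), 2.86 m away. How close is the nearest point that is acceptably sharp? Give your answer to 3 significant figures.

2.38 m

Hyperfocal distance H = f²/(N·c) + f = 13²/(2 × 0.006) + 13 = 169/0.012 + 13 ≈ 14096.3 mm ≈ 14.10 m.
Near limit Dn = s·(H − f)/(H + s − 2f) = 2860 × (14096.3 − 13) / (14096.3 + 2860 − 2 × 13) = 2860 × 14083.3 / 16930.3 ≈ 2379.1 mm ≈ 2.38 m.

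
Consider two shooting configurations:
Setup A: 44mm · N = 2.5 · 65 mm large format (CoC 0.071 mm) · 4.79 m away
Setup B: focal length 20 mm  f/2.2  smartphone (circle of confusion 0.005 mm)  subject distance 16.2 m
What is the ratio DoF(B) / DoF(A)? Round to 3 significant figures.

Setup A: H = 44²/(2.5×0.071) + 44 ≈ 10951.0 mm; DoF = Df − Dn = 8479.9 − 3337.7 ≈ 5142.2 mm.
Setup B: H = 20²/(2.2×0.005) + 20 ≈ 36383.6 mm; DoF = Df − Dn = 29187 − 11211 ≈ 17976 mm.
Ratio = 17976 / 5142.2 ≈ 3.50.

3.50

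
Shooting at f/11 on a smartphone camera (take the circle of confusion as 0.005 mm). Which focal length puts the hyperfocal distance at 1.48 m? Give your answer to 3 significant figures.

8.99 mm

From H = f²/(N·c) + f, with f ≪ H: f ≈ √(H·N·c) = √(1480 × 11 × 0.005) = √81.400 ≈ 9.022 mm.
Exact: f² + N·c·f − N·c·H = 0 ⇒ f = (−N·c + √((N·c)² + 4·N·c·H))/2 = (−0.055 + √325.60)/2 ≈ 8.9947 mm ≈ 8.99 mm.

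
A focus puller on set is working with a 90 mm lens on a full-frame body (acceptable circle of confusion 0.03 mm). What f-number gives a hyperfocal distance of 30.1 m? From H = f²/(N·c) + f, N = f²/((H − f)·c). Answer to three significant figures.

f/9

Rearrange H = f²/(N·c) + f for N: N = f² / ((H − f)·c).
N = 90² / ((30100 − 90) × 0.03) = 8100 / 900.3 ≈ 9.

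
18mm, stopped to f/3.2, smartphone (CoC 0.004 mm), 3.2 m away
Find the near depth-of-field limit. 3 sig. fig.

Hyperfocal distance H = f²/(N·c) + f = 18²/(3.2 × 0.004) + 18 = 324/0.0128 + 18 ≈ 25330.5 mm ≈ 25.33 m.
Near limit Dn = s·(H − f)/(H + s − 2f) = 3200 × (25330.5 − 18) / (25330.5 + 3200 − 2 × 18) = 3200 × 25312.5 / 28494.5 ≈ 2842.7 mm ≈ 2.84 m.

2.84 m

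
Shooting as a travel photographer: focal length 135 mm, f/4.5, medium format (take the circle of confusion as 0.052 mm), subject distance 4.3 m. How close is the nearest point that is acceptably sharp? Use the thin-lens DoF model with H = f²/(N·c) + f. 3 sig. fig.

Hyperfocal distance H = f²/(N·c) + f = 135²/(4.5 × 0.052) + 135 = 18225/0.234 + 135 ≈ 78019.6 mm ≈ 78.02 m.
Near limit Dn = s·(H − f)/(H + s − 2f) = 4300 × (78019.6 − 135) / (78019.6 + 4300 − 2 × 135) = 4300 × 77884.6 / 82049.6 ≈ 4081.7 mm ≈ 4.08 m.

4.08 m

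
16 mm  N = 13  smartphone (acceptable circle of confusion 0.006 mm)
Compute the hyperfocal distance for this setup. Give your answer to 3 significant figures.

3.30 m

Hyperfocal distance H = f²/(N·c) + f = 16²/(13 × 0.006) + 16 = 256/0.078 + 16 ≈ 3298.1 mm ≈ 3.30 m.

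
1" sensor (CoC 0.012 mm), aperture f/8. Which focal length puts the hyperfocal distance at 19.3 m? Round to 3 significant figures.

43.0 mm

From H = f²/(N·c) + f, with f ≪ H: f ≈ √(H·N·c) = √(19300 × 8 × 0.012) = √1852.8 ≈ 43.04 mm.
The +f correction barely moves this — solving exactly, f² + N·c·f − N·c·H = 0 ⇒ f = (−N·c + √((N·c)² + 4·N·c·H))/2 = (−0.096 + √7411.2)/2 ≈ 42.996 mm, so f ≈ 43.0 mm.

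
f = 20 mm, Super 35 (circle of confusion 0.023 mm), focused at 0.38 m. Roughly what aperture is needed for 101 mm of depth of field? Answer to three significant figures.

Write h = H − f = f²/(N·c). The thin-lens limits are Dn = s·h/(h + (s−f)) and Df = s·h/(h − (s−f)), so DoF = Df − Dn = 2·s·(s−f)·h / (h² − (s−f)²).
That is a quadratic in h: DoF·h² − 2·s·(s−f)·h − DoF·(s−f)² = 0 ⇒ h = (s−f)·(s + √(s² + DoF²)) / DoF = 360 × (380 + √(380² + 101²)) / 101 = 360 × (380 + 393.193) / 101 ≈ 2755.9 mm.
Then N = f²/(c·h) = 20² / (0.023 × 2755.9) = 400 / 63.387 ≈ 6.31.

f/6.31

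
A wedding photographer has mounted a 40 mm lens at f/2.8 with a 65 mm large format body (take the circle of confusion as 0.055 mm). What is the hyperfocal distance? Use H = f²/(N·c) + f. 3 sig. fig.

Hyperfocal distance H = f²/(N·c) + f = 40²/(2.8 × 0.055) + 40 = 1600/0.154 + 40 ≈ 10429.6 mm ≈ 10.4 m.

10.4 m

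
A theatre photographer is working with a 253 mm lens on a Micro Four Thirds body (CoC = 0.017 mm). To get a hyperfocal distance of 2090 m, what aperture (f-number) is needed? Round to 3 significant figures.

f/1.80

Rearrange H = f²/(N·c) + f for N: N = f² / ((H − f)·c).
N = 253² / ((2090000 − 253) × 0.017) = 64009 / 35526 ≈ 1.80.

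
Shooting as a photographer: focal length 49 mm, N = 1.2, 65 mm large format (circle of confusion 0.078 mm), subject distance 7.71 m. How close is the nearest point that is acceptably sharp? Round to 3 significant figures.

Hyperfocal distance H = f²/(N·c) + f = 49²/(1.2 × 0.078) + 49 = 2401/0.0936 + 49 ≈ 25700.7 mm ≈ 25.70 m.
Near limit Dn = s·(H − f)/(H + s − 2f) = 7710 × (25700.7 − 49) / (25700.7 + 7710 − 2 × 49) = 7710 × 25651.7 / 33312.7 ≈ 5936.9 mm ≈ 5.94 m.

5.94 m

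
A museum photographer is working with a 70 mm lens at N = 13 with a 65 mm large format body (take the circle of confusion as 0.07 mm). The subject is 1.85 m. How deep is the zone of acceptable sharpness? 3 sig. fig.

1.37 m

Hyperfocal distance H = f²/(N·c) + f = 70²/(13 × 0.07) + 70 = 4900/0.91 + 70 ≈ 5454.6 mm ≈ 5.455 m.
Near limit Dn = s·(H − f)/(H + s − 2f) = 1850 × (5454.6 − 70) / (5454.6 + 1850 − 2 × 70) = 1850 × 5384.6 / 7164.6 ≈ 1390.4 mm.
Far limit Df = s·(H − f)/(H − s) = 1850 × (5454.6 − 70) / (5454.6 − 1850) = 1850 × 5384.6 / 3604.6 ≈ 2763.6 mm.
Depth of field = Df − Dn = 2763.6 − 1390.4 ≈ 1373.2 mm ≈ 1.37 m.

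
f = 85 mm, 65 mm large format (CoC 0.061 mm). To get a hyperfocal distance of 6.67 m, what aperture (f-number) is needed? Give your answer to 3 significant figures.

f/18

Rearrange H = f²/(N·c) + f for N: N = f² / ((H − f)·c).
N = 85² / ((6670 − 85) × 0.061) = 7225 / 401.7 ≈ 18.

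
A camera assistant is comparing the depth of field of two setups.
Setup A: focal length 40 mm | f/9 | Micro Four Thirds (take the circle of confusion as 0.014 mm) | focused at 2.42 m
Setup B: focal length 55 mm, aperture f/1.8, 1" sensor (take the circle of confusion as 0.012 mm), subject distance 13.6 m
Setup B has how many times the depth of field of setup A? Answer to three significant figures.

Setup A: H = 40²/(9×0.014) + 40 ≈ 12738.4 mm; DoF = Df − Dn = 2978.19 − 2038.02 ≈ 940.17 mm.
Setup B: H = 55²/(1.8×0.012) + 55 ≈ 140101.3 mm; DoF = Df − Dn = 15056.2 − 12400.6 ≈ 2655.6 mm.
Ratio = 2655.6 / 940.17 ≈ 2.82.

2.82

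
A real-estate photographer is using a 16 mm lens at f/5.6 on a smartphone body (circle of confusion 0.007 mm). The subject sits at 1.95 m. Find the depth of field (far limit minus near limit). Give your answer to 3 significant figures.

Hyperfocal distance H = f²/(N·c) + f = 16²/(5.6 × 0.007) + 16 = 256/0.0392 + 16 ≈ 6546.6 mm ≈ 6.547 m.
Near limit Dn = s·(H − f)/(H + s − 2f) = 1950 × (6546.6 − 16) / (6546.6 + 1950 − 2 × 16) = 1950 × 6530.6 / 8464.6 ≈ 1504.5 mm.
Far limit Df = s·(H − f)/(H − s) = 1950 × (6546.6 − 16) / (6546.6 − 1950) = 1950 × 6530.6 / 4596.6 ≈ 2770.5 mm.
Depth of field = Df − Dn = 2770.5 − 1504.5 ≈ 1266.0 mm ≈ 1.27 m.

1.27 m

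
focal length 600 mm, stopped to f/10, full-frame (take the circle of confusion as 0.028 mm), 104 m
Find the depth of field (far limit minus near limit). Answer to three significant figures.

Hyperfocal distance H = f²/(N·c) + f = 600²/(10 × 0.028) + 600 = 360000/0.28 + 600 ≈ 1286314.3 mm ≈ 1286 m.
Near limit Dn = s·(H − f)/(H + s − 2f) = 104000 × (1286314.3 − 600) / (1286314.3 + 104000 − 2 × 600) = 104000 × 1285714.3 / 1389114.3 ≈ 96259 mm.
Far limit Df = s·(H − f)/(H − s) = 104000 × (1286314.3 − 600) / (1286314.3 − 104000) = 104000 × 1285714.3 / 1182314.3 ≈ 113095 mm.
Depth of field = Df − Dn = 113095 − 96259 ≈ 16836 mm ≈ 16.8 m.

16.8 m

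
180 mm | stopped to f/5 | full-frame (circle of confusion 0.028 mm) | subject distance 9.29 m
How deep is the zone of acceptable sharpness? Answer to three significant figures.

Hyperfocal distance H = f²/(N·c) + f = 180²/(5 × 0.028) + 180 = 32400/0.14 + 180 ≈ 231608.6 mm ≈ 231.6 m.
Near limit Dn = s·(H − f)/(H + s − 2f) = 9290 × (231608.6 − 180) / (231608.6 + 9290 − 2 × 180) = 9290 × 231428.6 / 240538.6 ≈ 8938.16 mm.
Far limit Df = s·(H − f)/(H − s) = 9290 × (231608.6 − 180) / (231608.6 − 9290) = 9290 × 231428.6 / 222318.6 ≈ 9670.68 mm.
Depth of field = Df − Dn = 9670.68 − 8938.16 ≈ 732.52 mm ≈ 0.733 m.

0.733 m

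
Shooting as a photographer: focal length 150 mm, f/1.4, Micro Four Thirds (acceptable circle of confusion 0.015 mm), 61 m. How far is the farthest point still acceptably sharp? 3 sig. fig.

64.7 m

Hyperfocal distance H = f²/(N·c) + f = 150²/(1.4 × 0.015) + 150 = 22500/0.021 + 150 ≈ 1071578.6 mm ≈ 1072 m.
Far limit Df = s·(H − f)/(H − s) = 61000 × (1071578.6 − 150) / (1071578.6 − 61000) = 61000 × 1071428.6 / 1010578.6 ≈ 64673 mm ≈ 64.7 m.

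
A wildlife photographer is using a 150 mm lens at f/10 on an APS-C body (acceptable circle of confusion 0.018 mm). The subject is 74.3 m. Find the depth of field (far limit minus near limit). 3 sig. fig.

136 m

Hyperfocal distance H = f²/(N·c) + f = 150²/(10 × 0.018) + 150 = 22500/0.18 + 150 ≈ 125150.0 mm ≈ 125.2 m.
Near limit Dn = s·(H − f)/(H + s − 2f) = 74300 × (125150.0 − 150) / (125150.0 + 74300 − 2 × 150) = 74300 × 125000.0 / 199150.0 ≈ 46636 mm.
Far limit Df = s·(H − f)/(H − s) = 74300 × (125150.0 − 150) / (125150.0 − 74300) = 74300 × 125000.0 / 50850.0 ≈ 182645 mm.
Depth of field = Df − Dn = 182645 − 46636 ≈ 136009 mm ≈ 136 m.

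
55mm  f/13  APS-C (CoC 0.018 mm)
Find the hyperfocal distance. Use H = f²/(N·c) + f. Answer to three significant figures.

Hyperfocal distance H = f²/(N·c) + f = 55²/(13 × 0.018) + 55 = 3025/0.234 + 55 ≈ 12982.4 mm ≈ 13.0 m.

13.0 m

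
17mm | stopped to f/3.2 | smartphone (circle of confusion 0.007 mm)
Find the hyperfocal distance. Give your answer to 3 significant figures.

Hyperfocal distance H = f²/(N·c) + f = 17²/(3.2 × 0.007) + 17 = 289/0.0224 + 17 ≈ 12918.8 mm ≈ 12.9 m.

12.9 m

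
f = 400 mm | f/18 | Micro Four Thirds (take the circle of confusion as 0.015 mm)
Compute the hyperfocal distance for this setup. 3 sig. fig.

593 m

Hyperfocal distance H = f²/(N·c) + f = 400²/(18 × 0.015) + 400 = 160000/0.27 + 400 ≈ 592992.6 mm ≈ 593 m.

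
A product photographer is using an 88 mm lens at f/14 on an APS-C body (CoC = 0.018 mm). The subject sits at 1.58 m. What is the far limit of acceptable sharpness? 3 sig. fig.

Hyperfocal distance H = f²/(N·c) + f = 88²/(14 × 0.018) + 88 = 7744/0.252 + 88 ≈ 30818.2 mm ≈ 30.82 m.
Far limit Df = s·(H − f)/(H − s) = 1580 × (30818.2 − 88) / (30818.2 − 1580) = 1580 × 30730.2 / 29238.2 ≈ 1660.6 mm ≈ 1.66 m.

1.66 m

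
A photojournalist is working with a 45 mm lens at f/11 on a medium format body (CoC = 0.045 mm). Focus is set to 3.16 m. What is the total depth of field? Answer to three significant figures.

Hyperfocal distance H = f²/(N·c) + f = 45²/(11 × 0.045) + 45 = 2025/0.495 + 45 ≈ 4135.9 mm ≈ 4.136 m.
Near limit Dn = s·(H − f)/(H + s − 2f) = 3160 × (4135.9 − 45) / (4135.9 + 3160 − 2 × 45) = 3160 × 4090.9 / 7205.9 ≈ 1794 mm.
Far limit Df = s·(H − f)/(H − s) = 3160 × (4135.9 − 45) / (4135.9 − 3160) = 3160 × 4090.9 / 975.9 ≈ 13246 mm.
Depth of field = Df − Dn = 13246 − 1794 ≈ 11452 mm ≈ 11.5 m.

11.5 m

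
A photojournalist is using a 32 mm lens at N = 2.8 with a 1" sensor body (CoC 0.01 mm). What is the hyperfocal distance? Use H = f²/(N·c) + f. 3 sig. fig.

36.6 m

Hyperfocal distance H = f²/(N·c) + f = 32²/(2.8 × 0.01) + 32 = 1024/0.028 + 32 ≈ 36603.4 mm ≈ 36.6 m.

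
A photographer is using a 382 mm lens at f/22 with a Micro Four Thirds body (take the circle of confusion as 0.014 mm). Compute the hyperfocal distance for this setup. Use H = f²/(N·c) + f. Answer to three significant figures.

474 m

Hyperfocal distance H = f²/(N·c) + f = 382²/(22 × 0.014) + 382 = 145924/0.308 + 382 ≈ 474161.2 mm ≈ 474 m.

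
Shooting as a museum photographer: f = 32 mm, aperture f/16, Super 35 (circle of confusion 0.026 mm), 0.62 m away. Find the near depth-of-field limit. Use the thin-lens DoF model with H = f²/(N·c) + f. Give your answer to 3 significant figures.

Hyperfocal distance H = f²/(N·c) + f = 32²/(16 × 0.026) + 32 = 1024/0.416 + 32 ≈ 2493.5 mm ≈ 2.494 m.
Near limit Dn = s·(H − f)/(H + s − 2f) = 620 × (2493.5 − 32) / (2493.5 + 620 − 2 × 32) = 620 × 2461.5 / 3049.5 ≈ 500.45 mm ≈ 0.500 m.

0.500 m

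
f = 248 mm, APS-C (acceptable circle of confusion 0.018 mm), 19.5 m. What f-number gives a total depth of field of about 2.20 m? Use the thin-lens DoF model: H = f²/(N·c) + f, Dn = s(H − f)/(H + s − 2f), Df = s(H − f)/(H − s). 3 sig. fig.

f/9.98

Write h = H − f = f²/(N·c). The thin-lens limits are Dn = s·h/(h + (s−f)) and Df = s·h/(h − (s−f)), so DoF = Df − Dn = 2·s·(s−f)·h / (h² − (s−f)²).
That is a quadratic in h: DoF·h² − 2·s·(s−f)·h − DoF·(s−f)² = 0 ⇒ h = (s−f)·(s + √(s² + DoF²)) / DoF = 19252 × (19500 + √(19500² + 2200²)) / 2200 = 19252 × (19500 + 19623.7) / 2200 ≈ 342368 mm.
Then N = f²/(c·h) = 248² / (0.018 × 342368) = 61504 / 6162.6 ≈ 9.98.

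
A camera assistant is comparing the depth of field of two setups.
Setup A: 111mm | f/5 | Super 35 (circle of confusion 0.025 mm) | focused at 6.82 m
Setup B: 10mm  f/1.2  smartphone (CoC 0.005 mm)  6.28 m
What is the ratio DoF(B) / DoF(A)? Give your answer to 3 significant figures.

Setup A: H = 111²/(5×0.025) + 111 ≈ 98679.0 mm; DoF = Df − Dn = 7318.10 − 6385.38 ≈ 932.72 mm.
Setup B: H = 10²/(1.2×0.005) + 10 ≈ 16676.7 mm; DoF = Df − Dn = 10067.3 − 4563.3 ≈ 5504.0 mm.
Ratio = 5504.0 / 932.72 ≈ 5.90.

5.90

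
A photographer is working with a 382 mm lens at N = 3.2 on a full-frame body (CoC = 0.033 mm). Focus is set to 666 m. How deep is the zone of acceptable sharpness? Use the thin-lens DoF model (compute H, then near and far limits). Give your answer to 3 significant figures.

835 m

Hyperfocal distance H = f²/(N·c) + f = 382²/(3.2 × 0.033) + 382 = 145924/0.1056 + 382 ≈ 1382238.1 mm ≈ 1382 m.
Near limit Dn = s·(H − f)/(H + s − 2f) = 666000 × (1382238.1 − 382) / (1382238.1 + 666000 − 2 × 382) = 666000 × 1381856.1 / 2047474.1 ≈ 449489 mm.
Far limit Df = s·(H − f)/(H − s) = 666000 × (1382238.1 − 382) / (1382238.1 − 666000) = 666000 × 1381856.1 / 716238.1 ≈ 1284931 mm.
Depth of field = Df − Dn = 1284931 − 449489 ≈ 835442 mm ≈ 835 m.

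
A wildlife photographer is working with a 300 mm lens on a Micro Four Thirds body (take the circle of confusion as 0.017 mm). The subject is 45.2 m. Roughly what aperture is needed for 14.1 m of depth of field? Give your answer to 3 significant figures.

Write h = H − f = f²/(N·c). The thin-lens limits are Dn = s·h/(h + (s−f)) and Df = s·h/(h − (s−f)), so DoF = Df − Dn = 2·s·(s−f)·h / (h² − (s−f)²).
That is a quadratic in h: DoF·h² − 2·s·(s−f)·h − DoF·(s−f)² = 0 ⇒ h = (s−f)·(s + √(s² + DoF²)) / DoF = 44900 × (45200 + √(45200² + 14100²)) / 14100 = 44900 × (45200 + 47348.2) / 14100 ≈ 294710 mm.
Then N = f²/(c·h) = 300² / (0.017 × 294710) = 90000 / 5010.1 ≈ 18.

f/18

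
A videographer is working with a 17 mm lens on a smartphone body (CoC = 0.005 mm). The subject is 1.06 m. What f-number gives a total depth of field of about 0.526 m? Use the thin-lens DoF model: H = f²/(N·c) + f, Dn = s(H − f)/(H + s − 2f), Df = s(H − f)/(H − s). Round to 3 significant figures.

f/13

Write h = H − f = f²/(N·c). The thin-lens limits are Dn = s·h/(h + (s−f)) and Df = s·h/(h − (s−f)), so DoF = Df − Dn = 2·s·(s−f)·h / (h² − (s−f)²).
That is a quadratic in h: DoF·h² − 2·s·(s−f)·h − DoF·(s−f)² = 0 ⇒ h = (s−f)·(s + √(s² + DoF²)) / DoF = 1043 × (1060 + √(1060² + 526²)) / 526 = 1043 × (1060 + 1183.33) / 526 ≈ 4448.3 mm.
Then N = f²/(c·h) = 17² / (0.005 × 4448.3) = 289 / 22.241 ≈ 13.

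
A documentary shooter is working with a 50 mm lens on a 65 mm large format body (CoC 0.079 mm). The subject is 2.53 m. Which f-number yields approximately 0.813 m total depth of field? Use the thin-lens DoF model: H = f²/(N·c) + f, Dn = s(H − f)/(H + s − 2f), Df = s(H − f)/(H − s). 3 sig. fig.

Write h = H − f = f²/(N·c). The thin-lens limits are Dn = s·h/(h + (s−f)) and Df = s·h/(h − (s−f)), so DoF = Df − Dn = 2·s·(s−f)·h / (h² − (s−f)²).
That is a quadratic in h: DoF·h² − 2·s·(s−f)·h − DoF·(s−f)² = 0 ⇒ h = (s−f)·(s + √(s² + DoF²)) / DoF = 2480 × (2530 + √(2530² + 813²)) / 813 = 2480 × (2530 + 2657.42) / 813 ≈ 15824 mm.
Then N = f²/(c·h) = 50² / (0.079 × 15824) = 2500 / 1250.1 ≈ 2.00.

f/2.00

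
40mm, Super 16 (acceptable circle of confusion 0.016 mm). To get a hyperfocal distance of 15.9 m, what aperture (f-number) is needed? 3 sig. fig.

f/6.31

Rearrange H = f²/(N·c) + f for N: N = f² / ((H − f)·c).
N = 40² / ((15900 − 40) × 0.016) = 1600 / 253.8 ≈ 6.31.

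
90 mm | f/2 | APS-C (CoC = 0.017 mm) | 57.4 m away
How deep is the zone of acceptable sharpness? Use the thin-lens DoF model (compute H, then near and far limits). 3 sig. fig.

29.3 m

Hyperfocal distance H = f²/(N·c) + f = 90²/(2 × 0.017) + 90 = 8100/0.034 + 90 ≈ 238325.3 mm ≈ 238.3 m.
Near limit Dn = s·(H − f)/(H + s − 2f) = 57400 × (238325.3 − 90) / (238325.3 + 57400 − 2 × 90) = 57400 × 238235.3 / 295545.3 ≈ 46269 mm.
Far limit Df = s·(H − f)/(H − s) = 57400 × (238325.3 − 90) / (238325.3 − 57400) = 57400 × 238235.3 / 180925.3 ≈ 75582 mm.
Depth of field = Df − Dn = 75582 − 46269 ≈ 29313 mm ≈ 29.3 m.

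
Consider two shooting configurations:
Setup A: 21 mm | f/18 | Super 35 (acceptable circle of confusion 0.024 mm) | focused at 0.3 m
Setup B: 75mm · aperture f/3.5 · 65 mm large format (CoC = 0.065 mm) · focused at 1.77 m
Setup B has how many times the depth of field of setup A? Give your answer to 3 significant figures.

Setup A: H = 21²/(18×0.024) + 21 ≈ 1041.8 mm; DoF = Df − Dn = 412.83 − 235.61 ≈ 177.22 mm.
Setup B: H = 75²/(3.5×0.065) + 75 ≈ 24800.3 mm; DoF = Df − Dn = 1900.27 − 1656.45 ≈ 243.82 mm.
Ratio = 243.82 / 177.22 ≈ 1.38.

1.38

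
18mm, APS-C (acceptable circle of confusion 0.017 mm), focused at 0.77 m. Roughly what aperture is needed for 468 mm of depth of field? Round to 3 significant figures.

Write h = H − f = f²/(N·c). The thin-lens limits are Dn = s·h/(h + (s−f)) and Df = s·h/(h − (s−f)), so DoF = Df − Dn = 2·s·(s−f)·h / (h² − (s−f)²).
That is a quadratic in h: DoF·h² − 2·s·(s−f)·h − DoF·(s−f)² = 0 ⇒ h = (s−f)·(s + √(s² + DoF²)) / DoF = 752 × (770 + √(770² + 468²)) / 468 = 752 × (770 + 901.068) / 468 ≈ 2685.1 mm.
Then N = f²/(c·h) = 18² / (0.017 × 2685.1) = 324 / 45.647 ≈ 7.10.

f/7.10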